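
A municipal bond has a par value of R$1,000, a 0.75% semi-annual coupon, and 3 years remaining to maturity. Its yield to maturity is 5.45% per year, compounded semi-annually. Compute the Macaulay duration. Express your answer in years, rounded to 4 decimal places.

2.9697 years

Periodic yield y = 0.02725. Discount each cash flow and weight by its period:
  t   CF        PV=CF/(1+0.02725)^t    t·PV
  1         3.75         3.6505         3.6505
  2         3.75         3.5537         7.1074
  3         3.75         3.4594        10.3782
  4         3.75         3.3676        13.4706
  5         3.75         3.2783        16.3916
  6     1,003.75       854.2179     5,125.3073
  Σ                    871.5275     5,176.3056
Price P = Σ PV = 871.5275.
Macaulay duration = Σ(t·PV) / P = 5,176.3056 / 871.5275 = 5.93935 half-year periods.
In years: 5.93935 / 2 = 2.96967 years.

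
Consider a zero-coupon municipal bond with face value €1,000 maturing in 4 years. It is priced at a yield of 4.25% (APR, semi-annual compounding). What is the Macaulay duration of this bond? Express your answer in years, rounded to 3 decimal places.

A zero-coupon bond has a single cash flow at maturity, so its Macaulay duration equals its maturity: 4 years.
(Equivalently: 8 semi-annual periods ÷ 2 = 4 years.)

4.000 years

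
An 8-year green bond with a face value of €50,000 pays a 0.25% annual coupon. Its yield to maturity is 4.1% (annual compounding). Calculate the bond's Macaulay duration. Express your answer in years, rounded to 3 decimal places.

7.916 years

Periodic yield y = 0.041. Discount each cash flow and weight by its year:
  t   CF        PV=CF/(1+0.041)^t    t·PV
  1       125.00       120.0768       120.0768
  2       125.00       115.3476       230.6952
  3       125.00       110.8046       332.4138
  4       125.00       106.4405       425.7622
  5       125.00       102.2484       511.2418
  6       125.00        98.2213       589.3277
  7       125.00        94.3528       660.4698
  8    50,125.00    36,345.3244   290,762.5952
  Σ                 37,092.8165   293,632.5826
Price P = Σ PV = 37,092.8165.
Macaulay duration = Σ(t·PV) / P = 293,632.5826 / 37,092.8165 = 7.91616 years.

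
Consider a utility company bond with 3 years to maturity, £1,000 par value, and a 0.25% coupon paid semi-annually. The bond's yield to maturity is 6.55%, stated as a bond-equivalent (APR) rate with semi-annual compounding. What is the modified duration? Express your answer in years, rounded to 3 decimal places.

Periodic yield y = 0.03275. First find Macaulay duration:
  t   CF        PV=CF/(1+0.03275)^t    t·PV
  1         1.25         1.2104         1.2104
  2         1.25         1.1720         2.3440
  3         1.25         1.1348         3.4044
  4         1.25         1.0988         4.3953
  5         1.25         1.0640         5.3199
  6     1,001.25       825.2230     4,951.3378
  Σ                    830.9029     4,968.0118
P = 830.9029; Macaulay duration = 4,968.0118 / 830.9029 = 5.97905 half-year periods = 2.98953 years.
Modified duration = D_Mac / (1 + y) = 2.98953 / 1.03275 = 2.89472 years.

2.895 years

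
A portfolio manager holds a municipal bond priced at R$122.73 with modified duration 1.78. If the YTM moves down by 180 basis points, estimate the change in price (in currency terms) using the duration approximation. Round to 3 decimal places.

+R$3.932

Duration approximation: ΔP/P ≈ -D_mod · Δy = -1.78 × (-0.018) = +0.032040.
ΔP ≈ 122.73 × (+0.032040) = +3.9322692.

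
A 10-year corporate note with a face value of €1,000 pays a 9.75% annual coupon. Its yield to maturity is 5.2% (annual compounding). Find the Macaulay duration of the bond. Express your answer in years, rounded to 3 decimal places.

7.281 years

Periodic yield y = 0.052. Discount each cash flow and weight by its year:
  t   CF        PV=CF/(1+0.052)^t    t·PV
  1        97.50        92.6806        92.6806
  2        97.50        88.0994       176.1989
  3        97.50        83.7447       251.2341
  4        97.50        79.6052       318.4210
  5        97.50        75.6704       378.3519
  6        97.50        71.9300       431.5801
  7        97.50        68.3745       478.6218
  8        97.50        64.9948       519.9585
  9        97.50        61.7821       556.0393
  10    1,097.50       661.0695     6,610.6952
  Σ                  1,347.9514     9,813.7813
Price P = Σ PV = 1,347.9514.
Macaulay duration = Σ(t·PV) / P = 9,813.7813 / 1,347.9514 = 7.28052 years.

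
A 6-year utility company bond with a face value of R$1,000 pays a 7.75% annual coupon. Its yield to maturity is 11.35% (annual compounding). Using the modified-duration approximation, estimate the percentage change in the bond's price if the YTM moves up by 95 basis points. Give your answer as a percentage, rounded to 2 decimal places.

Periodic yield y = 0.1135. Modified duration first:
  t   CF        PV=CF/(1+0.1135)^t    t·PV
  1        77.50        69.6004        69.6004
  2        77.50        62.5059       125.0119
  3        77.50        56.1347       168.4040
  4        77.50        50.4128       201.6512
  5        77.50        45.2742       226.3709
  6     1,077.50       565.2960     3,391.7763
  Σ                    849.2240     4,182.8146
P = 849.2240; D_Mac = 4.92546 yrs; D_mod = 4.92546/(1+0.1135) = 4.42340 yrs.
ΔP/P ≈ -D_mod · Δy = -4.42340 × (+0.0095) = -0.042022 = -4.2022%.

-4.20%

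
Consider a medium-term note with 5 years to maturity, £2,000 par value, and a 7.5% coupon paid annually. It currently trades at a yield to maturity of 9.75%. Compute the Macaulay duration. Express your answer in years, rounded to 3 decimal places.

4.316 years

Periodic yield y = 0.0975. Discount each cash flow and weight by its year:
  t   CF        PV=CF/(1+0.0975)^t    t·PV
  1       150.00       136.6743       136.6743
  2       150.00       124.5324       249.0647
  3       150.00       113.4691       340.4073
  4       150.00       103.3887       413.5549
  5     2,150.00     1,350.2551     6,751.2753
  Σ                  1,828.3195     7,890.9765
Price P = Σ PV = 1,828.3195.
Macaulay duration = Σ(t·PV) / P = 7,890.9765 / 1,828.3195 = 4.31597 years.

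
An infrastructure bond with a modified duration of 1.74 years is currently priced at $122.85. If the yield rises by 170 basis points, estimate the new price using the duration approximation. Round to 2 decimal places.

$119.22

Duration approximation: ΔP/P ≈ -D_mod · Δy = -1.74 × (+0.017) = -0.029580.
New price ≈ 122.85 × (1 - 0.029580) = 119.216097.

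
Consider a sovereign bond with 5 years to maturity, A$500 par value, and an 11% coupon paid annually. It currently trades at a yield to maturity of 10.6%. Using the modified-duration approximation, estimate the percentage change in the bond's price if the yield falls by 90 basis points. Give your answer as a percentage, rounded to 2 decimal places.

Periodic yield y = 0.106. Modified duration first:
  t   CF        PV=CF/(1+0.106)^t    t·PV
  1        55.00        49.7288        49.7288
  2        55.00        44.9627        89.9254
  3        55.00        40.6534       121.9603
  4        55.00        36.7572       147.0287
  5       555.00       335.3647     1,676.8235
  Σ                    507.4668     2,085.4667
P = 507.4668; D_Mac = 4.10956 yrs; D_mod = 4.10956/(1+0.106) = 3.71570 yrs.
ΔP/P ≈ -D_mod · Δy = -3.71570 × (-0.009) = +0.033441 = +3.3441%.

+3.34%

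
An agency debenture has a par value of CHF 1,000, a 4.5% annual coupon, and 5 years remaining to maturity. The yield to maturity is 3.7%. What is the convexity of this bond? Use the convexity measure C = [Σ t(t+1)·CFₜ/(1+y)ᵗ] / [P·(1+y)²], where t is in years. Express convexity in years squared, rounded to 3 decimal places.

24.904

With y = 0.037:
  t   CF        PV=CF/(1+0.037)^t    t·PV        t(t+1)·PV
  1        45.00        43.3944        43.3944          86.7888
  2        45.00        41.8461        83.6922         251.0766
  3        45.00        40.3530       121.0591         484.2365
  4        45.00        38.9132       155.6530         778.2650
  5     1,045.00       871.4099     4,357.0497      26,142.2981
  Σ                  1,035.9167     4,760.8484      27,742.6650
P = 1,035.9167.
Convexity = Σ t(t+1)·PV / [P·(1+y)²] = 27,742.6650 / (1,035.9167 × 1.075369) = 24.90381.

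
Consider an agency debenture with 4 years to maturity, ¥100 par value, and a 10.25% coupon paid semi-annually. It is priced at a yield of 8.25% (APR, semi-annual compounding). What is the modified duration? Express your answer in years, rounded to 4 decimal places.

3.2681 years

Periodic yield y = 0.04125. First find Macaulay duration:
  t   CF        PV=CF/(1+0.04125)^t    t·PV
  1        5.125         4.9220         4.9220
  2        5.125         4.7270         9.4540
  3        5.125         4.5397        13.6192
  4        5.125         4.3599        17.4395
  5        5.125         4.1872        20.9358
  6        5.125         4.0213        24.1277
  7        5.125         3.8620        27.0338
  8      105.125        76.0792       608.6335
  Σ                    106.6981       726.1653
P = 106.6981; Macaulay duration = 726.1653 / 106.6981 = 6.80579 half-year periods = 3.40290 years.
Modified duration = D_Mac / (1 + y) = 3.40290 / 1.04125 = 3.26809 years.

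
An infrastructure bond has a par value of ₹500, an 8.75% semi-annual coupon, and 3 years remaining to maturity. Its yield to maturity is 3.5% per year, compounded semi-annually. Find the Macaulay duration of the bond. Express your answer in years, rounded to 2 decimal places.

Periodic yield y = 0.0175. Discount each cash flow and weight by its period:
  t   CF        PV=CF/(1+0.0175)^t    t·PV
  1       21.875        21.4988        21.4988
  2       21.875        21.1290        42.2580
  3       21.875        20.7656        62.2968
  4       21.875        20.4085        81.6339
  5       21.875        20.0575       100.2873
  6      521.875       470.2838     2,821.7026
  Σ                    574.1431     3,129.6774
Price P = Σ PV = 574.1431.
Macaulay duration = Σ(t·PV) / P = 3,129.6774 / 574.1431 = 5.45104 half-year periods.
In years: 5.45104 / 2 = 2.72552 years.

2.73 years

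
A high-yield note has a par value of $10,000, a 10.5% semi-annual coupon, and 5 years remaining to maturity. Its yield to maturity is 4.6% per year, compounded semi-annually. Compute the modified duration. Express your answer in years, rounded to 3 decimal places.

Periodic yield y = 0.023. First find Macaulay duration:
  t   CF        PV=CF/(1+0.023)^t    t·PV
  1       525.00       513.1965       513.1965
  2       525.00       501.6583     1,003.3167
  3       525.00       490.3796     1,471.1388
  4       525.00       479.3545     1,917.4178
  5       525.00       468.5772     2,342.8859
  6       525.00       458.0422     2,748.2533
  7       525.00       447.7441     3,134.2087
  8       525.00       437.6775     3,501.4201
  9       525.00       427.8373     3,850.5353
  10   10,525.00     8,384.2799    83,842.7988
  Σ                 12,608.7470   104,325.1719
P = 12,608.7470; Macaulay duration = 104,325.1719 / 12,608.7470 = 8.27403 half-year periods = 4.13702 years.
Modified duration = D_Mac / (1 + y) = 4.13702 / 1.023 = 4.04400 years.

4.044 years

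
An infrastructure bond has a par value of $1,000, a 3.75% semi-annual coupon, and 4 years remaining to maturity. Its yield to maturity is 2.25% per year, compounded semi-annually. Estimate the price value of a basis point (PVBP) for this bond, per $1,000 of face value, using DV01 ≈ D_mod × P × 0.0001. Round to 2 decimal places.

Periodic yield y = 0.01125.
  t   CF        PV=CF/(1+0.01125)^t    t·PV
  1        18.75        18.5414        18.5414
  2        18.75        18.3351        36.6703
  3        18.75        18.1312        54.3935
  4        18.75        17.9295        71.7178
  5        18.75        17.7300        88.6500
  6        18.75        17.5328       105.1965
  7        18.75        17.3377       121.3639
  8     1,018.75       931.5354     7,452.2829
  Σ                  1,057.0730     7,948.8163
P = 1,057.0730; D_Mac = 7.51965 half-year periods = 3.75982 yrs; D_mod = 3.71800 yrs.
DV01 ≈ 3.71800 × 1,057.0730 × 0.0001 = 0.393019.

$0.39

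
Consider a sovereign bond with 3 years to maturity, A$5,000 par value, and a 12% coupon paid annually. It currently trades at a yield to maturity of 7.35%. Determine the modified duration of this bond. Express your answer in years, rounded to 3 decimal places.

Periodic yield y = 0.0735. First find Macaulay duration:
  t   CF        PV=CF/(1+0.0735)^t    t·PV
  1       600.00       558.9194       558.9194
  2       600.00       520.6515     1,041.3031
  3     5,600.00     4,526.7017    13,580.1052
  Σ                  5,606.2727    15,180.3277
P = 5,606.2727; Macaulay duration = 15,180.3277 / 5,606.2727 = 2.70774 years.
Modified duration = D_Mac / (1 + y) = 2.70774 / 1.0735 = 2.52235 years.

2.522 years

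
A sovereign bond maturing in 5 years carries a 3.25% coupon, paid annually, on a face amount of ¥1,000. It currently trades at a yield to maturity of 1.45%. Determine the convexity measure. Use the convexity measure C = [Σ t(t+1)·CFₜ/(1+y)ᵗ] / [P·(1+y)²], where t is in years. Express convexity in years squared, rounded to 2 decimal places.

26.89

With y = 0.0145:
  t   CF        PV=CF/(1+0.0145)^t    t·PV        t(t+1)·PV
  1        32.50        32.0355        32.0355          64.0710
  2        32.50        31.5776        63.1552         189.4657
  3        32.50        31.1263        93.3788         373.5153
  4        32.50        30.6814       122.7256         613.6280
  5     1,032.50       960.7929     4,803.9647      28,823.7882
  Σ                  1,086.2137     5,115.2598      30,064.4682
P = 1,086.2137.
Convexity = Σ t(t+1)·PV / [P·(1+y)²] = 30,064.4682 / (1,086.2137 × 1.029210) = 26.89268.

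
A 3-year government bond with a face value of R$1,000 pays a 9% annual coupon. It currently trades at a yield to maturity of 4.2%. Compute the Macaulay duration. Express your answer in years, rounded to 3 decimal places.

2.774 years

Periodic yield y = 0.042. Discount each cash flow and weight by its year:
  t   CF        PV=CF/(1+0.042)^t    t·PV
  1        90.00        86.3724        86.3724
  2        90.00        82.8909       165.7819
  3     1,090.00       963.4370     2,890.3111
  Σ                  1,132.7003     3,142.4654
Price P = Σ PV = 1,132.7003.
Macaulay duration = Σ(t·PV) / P = 3,142.4654 / 1,132.7003 = 2.77431 years.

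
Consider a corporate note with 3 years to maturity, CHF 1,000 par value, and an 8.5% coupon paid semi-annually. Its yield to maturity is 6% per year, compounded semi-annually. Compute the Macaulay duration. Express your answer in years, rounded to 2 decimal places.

2.72 years

Periodic yield y = 0.03. Discount each cash flow and weight by its period:
  t   CF        PV=CF/(1+0.03)^t    t·PV
  1        42.50        41.2621        41.2621
  2        42.50        40.0603        80.1207
  3        42.50        38.8935       116.6806
  4        42.50        37.7607       151.0428
  5        42.50        36.6609       183.3044
  6     1,042.50       873.0773     5,238.4640
  Σ                  1,067.7149     5,810.8745
Price P = Σ PV = 1,067.7149.
Macaulay duration = Σ(t·PV) / P = 5,810.8745 / 1,067.7149 = 5.44235 half-year periods.
In years: 5.44235 / 2 = 2.72117 years.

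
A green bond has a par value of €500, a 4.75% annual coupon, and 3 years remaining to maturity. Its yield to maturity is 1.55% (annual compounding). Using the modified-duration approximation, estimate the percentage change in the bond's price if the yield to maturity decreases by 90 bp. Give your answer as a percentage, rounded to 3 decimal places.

Periodic yield y = 0.0155. Modified duration first:
  t   CF        PV=CF/(1+0.0155)^t    t·PV
  1        23.75        23.3875        23.3875
  2        23.75        23.0305        46.0610
  3       523.75       500.1316     1,500.3947
  Σ                    546.5496     1,569.8432
P = 546.5496; D_Mac = 2.87228 yrs; D_mod = 2.87228/(1+0.0155) = 2.82844 yrs.
ΔP/P ≈ -D_mod · Δy = -2.82844 × (-0.009) = +0.025456 = +2.5456%.

+2.546%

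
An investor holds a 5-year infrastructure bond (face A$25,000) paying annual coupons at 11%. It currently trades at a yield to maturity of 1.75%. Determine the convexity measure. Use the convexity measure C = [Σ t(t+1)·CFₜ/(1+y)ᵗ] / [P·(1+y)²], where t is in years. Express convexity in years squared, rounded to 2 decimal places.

23.28

With y = 0.0175:
  t   CF        PV=CF/(1+0.0175)^t    t·PV        t(t+1)·PV
  1     2,750.00     2,702.7027     2,702.7027       5,405.4054
  2     2,750.00     2,656.2189     5,312.4377      15,937.3132
  3     2,750.00     2,610.5345     7,831.6036      31,326.4142
  4     2,750.00     2,565.6359    10,262.5436      51,312.7178
  5    27,750.00    25,444.3229   127,221.6144     763,329.6864
  Σ                 35,979.4149   153,330.9020     867,311.5370
P = 35,979.4149.
Convexity = Σ t(t+1)·PV / [P·(1+y)²] = 867,311.5370 / (35,979.4149 × 1.035306) = 23.28371.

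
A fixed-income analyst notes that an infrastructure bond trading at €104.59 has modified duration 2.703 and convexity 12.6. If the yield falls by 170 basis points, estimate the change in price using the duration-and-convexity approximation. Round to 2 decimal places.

Duration effect: -D_mod·Δy = -2.703 × (-0.017) = +0.045951
Convexity effect: ½·C·(Δy)² = 0.5 × 12.6 × (-0.017)² = +0.0018207
ΔP/P ≈ +0.045951 + 0.0018207 = +0.0477717
ΔP ≈ 104.59 × (+0.0477717) = +4.996442103.

+€5.00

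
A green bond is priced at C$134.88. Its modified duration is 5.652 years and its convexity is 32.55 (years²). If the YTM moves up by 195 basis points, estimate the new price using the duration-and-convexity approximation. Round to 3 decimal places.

C$120.849

Duration effect: -D_mod·Δy = -5.652 × (+0.0195) = -0.110214
Convexity effect: ½·C·(Δy)² = 0.5 × 32.55 × (0.0195)² = +0.00618856875
ΔP/P ≈ -0.110214 + 0.00618856875 = -0.10402543125
New price ≈ 134.88 × (1 - 0.10402543125) = 120.849049833.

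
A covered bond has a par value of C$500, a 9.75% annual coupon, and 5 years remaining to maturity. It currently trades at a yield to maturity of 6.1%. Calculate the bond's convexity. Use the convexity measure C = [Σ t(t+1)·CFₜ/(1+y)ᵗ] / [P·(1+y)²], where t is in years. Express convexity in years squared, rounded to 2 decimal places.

With y = 0.061:
  t   CF        PV=CF/(1+0.061)^t    t·PV        t(t+1)·PV
  1        48.75        45.9472        45.9472          91.8944
  2        48.75        43.3056        86.6112         259.8335
  3        48.75        40.8158       122.4474         489.7898
  4        48.75        38.4692       153.8768         769.3839
  5       548.75       408.1291     2,040.6457      12,243.8745
  Σ                    576.6670     2,449.5283      13,854.7760
P = 576.6670.
Convexity = Σ t(t+1)·PV / [P·(1+y)²] = 13,854.7760 / (576.6670 × 1.125721) = 21.34242.

21.34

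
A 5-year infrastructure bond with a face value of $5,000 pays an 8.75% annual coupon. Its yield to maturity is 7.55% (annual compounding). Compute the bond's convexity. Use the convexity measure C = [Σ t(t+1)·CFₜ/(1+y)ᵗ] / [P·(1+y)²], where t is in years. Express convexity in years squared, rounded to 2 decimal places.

20.98

With y = 0.0755:
  t   CF        PV=CF/(1+0.0755)^t    t·PV        t(t+1)·PV
  1       437.50       406.7875       406.7875         813.5751
  2       437.50       378.2311       756.4622       2,269.3866
  3       437.50       351.6793     1,055.0379       4,220.1517
  4       437.50       326.9915     1,307.9658       6,539.8290
  5     5,437.50     3,778.7416    18,893.7081     113,362.2484
  Σ                  5,242.4310    22,419.9615     127,205.1907
P = 5,242.4310.
Convexity = Σ t(t+1)·PV / [P·(1+y)²] = 127,205.1907 / (5,242.4310 × 1.156700) = 20.97738.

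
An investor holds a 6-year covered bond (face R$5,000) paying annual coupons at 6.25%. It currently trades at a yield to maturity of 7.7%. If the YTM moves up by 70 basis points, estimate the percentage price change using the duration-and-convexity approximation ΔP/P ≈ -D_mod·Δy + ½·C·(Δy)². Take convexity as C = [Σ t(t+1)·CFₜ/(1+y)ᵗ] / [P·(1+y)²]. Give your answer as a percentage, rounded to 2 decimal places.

With y = 0.077:
  t   CF        PV=CF/(1+0.077)^t    t·PV        t(t+1)·PV
  1       312.50       290.1578       290.1578         580.3157
  2       312.50       269.4130       538.8261       1,616.4782
  3       312.50       250.1514       750.4542       3,001.8166
  4       312.50       232.2668       929.0674       4,645.3368
  5       312.50       215.6609     1,078.3047       6,469.8284
  6     5,312.50     3,404.1189    20,424.7135     142,972.9946
  Σ                  4,661.7690    24,011.5237     159,286.7703
P = 4,661.7690; D_Mac = 5.15073 yrs; D_mod = 4.78248 yrs; C = 29.45761.
Duration effect: -4.78248 × (+0.007) = -0.033477
Convexity effect: 0.5 × 29.45761 × (0.007)² = +0.0007217
ΔP/P ≈ -0.033477 + 0.0007217 = -0.032756 = -3.2756%.

-3.28%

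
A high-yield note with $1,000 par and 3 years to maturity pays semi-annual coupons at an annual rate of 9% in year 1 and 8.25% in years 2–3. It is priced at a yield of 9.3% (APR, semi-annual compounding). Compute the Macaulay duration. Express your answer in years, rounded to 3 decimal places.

2.700 years

Periodic yield y = 0.0465. Discount each cash flow and weight by its period:
  t   CF        PV=CF/(1+0.0465)^t    t·PV
  1        45.00        43.0005        43.0005
  2        45.00        41.0898        82.1796
  3        41.25        35.9920       107.9761
  4        41.25        34.3928       137.5710
  5        41.25        32.8646       164.3228
  6     1,041.25       792.7196     4,756.3178
  Σ                    980.0593     5,291.3678
Price P = Σ PV = 980.0593.
Macaulay duration = Σ(t·PV) / P = 5,291.3678 / 980.0593 = 5.39903 half-year periods.
In years: 5.39903 / 2 = 2.69951 years.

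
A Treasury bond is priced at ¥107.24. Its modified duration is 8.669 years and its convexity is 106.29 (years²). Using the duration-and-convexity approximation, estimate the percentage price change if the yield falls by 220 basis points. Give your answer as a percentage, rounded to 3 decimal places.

+21.644%

Duration effect: -D_mod·Δy = -8.669 × (-0.022) = +0.190718
Convexity effect: ½·C·(Δy)² = 0.5 × 106.29 × (-0.022)² = +0.02572218
ΔP/P ≈ +0.190718 + 0.02572218 = +0.21644018
= +21.644018%.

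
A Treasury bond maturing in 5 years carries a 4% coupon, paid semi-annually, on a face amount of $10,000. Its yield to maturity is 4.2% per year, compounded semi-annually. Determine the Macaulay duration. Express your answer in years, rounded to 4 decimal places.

4.5788 years

Periodic yield y = 0.021. Discount each cash flow and weight by its period:
  t   CF        PV=CF/(1+0.021)^t    t·PV
  1       200.00       195.8864       195.8864
  2       200.00       191.8574       383.7148
  3       200.00       187.9112       563.7337
  4       200.00       184.0463       736.1851
  5       200.00       180.2608       901.3040
  6       200.00       176.5532     1,059.3191
  7       200.00       172.9218     1,210.4527
  8       200.00       169.3652     1,354.9212
  9       200.00       165.8816     1,492.9347
  10   10,200.00     8,285.9584    82,859.5844
  Σ                  9,910.6423    90,758.0362
Price P = Σ PV = 9,910.6423.
Macaulay duration = Σ(t·PV) / P = 90,758.0362 / 9,910.6423 = 9.15763 half-year periods.
In years: 9.15763 / 2 = 4.57882 years.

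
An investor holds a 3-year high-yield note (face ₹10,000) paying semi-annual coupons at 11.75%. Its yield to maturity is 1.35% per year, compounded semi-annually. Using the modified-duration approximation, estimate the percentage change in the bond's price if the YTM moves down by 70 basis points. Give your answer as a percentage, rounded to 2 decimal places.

Periodic yield y = 0.00675. Modified duration first:
  t   CF        PV=CF/(1+0.00675)^t    t·PV
  1       587.50       583.5610       583.5610
  2       587.50       579.6483     1,159.2967
  3       587.50       575.7619     1,727.2858
  4       587.50       571.9016     2,287.6064
  5       587.50       568.0672     2,840.3358
  6    10,587.50    10,168.6569    61,011.9413
  Σ                 13,047.5969    69,610.0270
P = 13,047.5969; D_Mac = 5.33508 half-year periods = 2.66754 yrs; D_mod = 2.66754/(1+0.00675) = 2.64966 yrs.
ΔP/P ≈ -D_mod · Δy = -2.64966 × (-0.007) = +0.018548 = +1.8548%.

+1.85%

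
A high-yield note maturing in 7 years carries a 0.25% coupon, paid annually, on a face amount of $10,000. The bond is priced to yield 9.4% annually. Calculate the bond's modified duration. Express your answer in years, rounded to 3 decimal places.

6.329 years

Periodic yield y = 0.094. First find Macaulay duration:
  t   CF        PV=CF/(1+0.094)^t    t·PV
  1        25.00        22.8519        22.8519
  2        25.00        20.8884        41.7768
  3        25.00        19.0936        57.2808
  4        25.00        17.4530        69.8121
  5        25.00        15.9534        79.7670
  6        25.00        14.5826        87.4958
  7    10,025.00     5,345.1898    37,416.3283
  Σ                  5,456.0128    37,775.3128
P = 5,456.0128; Macaulay duration = 37,775.3128 / 5,456.0128 = 6.92361 years.
Modified duration = D_Mac / (1 + y) = 6.92361 / 1.094 = 6.32871 years.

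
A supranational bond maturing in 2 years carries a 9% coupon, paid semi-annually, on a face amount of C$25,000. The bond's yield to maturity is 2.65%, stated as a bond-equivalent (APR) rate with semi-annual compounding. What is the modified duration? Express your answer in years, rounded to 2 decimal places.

1.86 years

Periodic yield y = 0.01325. First find Macaulay duration:
  t   CF        PV=CF/(1+0.01325)^t    t·PV
  1     1,125.00     1,110.2887     1,110.2887
  2     1,125.00     1,095.7697     2,191.5395
  3     1,125.00     1,081.4406     3,244.3219
  4    26,125.00    24,785.0529    99,140.2114
  Σ                 28,072.5519   105,686.3615
P = 28,072.5519; Macaulay duration = 105,686.3615 / 28,072.5519 = 3.76476 half-year periods = 1.88238 years.
Modified duration = D_Mac / (1 + y) = 1.88238 / 1.01325 = 1.85776 years.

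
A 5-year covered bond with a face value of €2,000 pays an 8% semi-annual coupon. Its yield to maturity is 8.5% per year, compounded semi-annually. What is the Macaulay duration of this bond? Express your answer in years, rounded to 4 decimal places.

4.2083 years

Periodic yield y = 0.0425. Discount each cash flow and weight by its period:
  t   CF        PV=CF/(1+0.0425)^t    t·PV
  1        80.00        76.7386        76.7386
  2        80.00        73.6102       147.2204
  3        80.00        70.6093       211.8278
  4        80.00        67.7307       270.9229
  5        80.00        64.9695       324.8476
  6        80.00        62.3209       373.9253
  7        80.00        59.7802       418.4616
  8        80.00        57.3431       458.7451
  9        80.00        55.0054       495.0487
  10    2,080.00     1,371.8376    13,718.3759
  Σ                  1,959.9456    16,496.1139
Price P = Σ PV = 1,959.9456.
Macaulay duration = Σ(t·PV) / P = 16,496.1139 / 1,959.9456 = 8.41662 half-year periods.
In years: 8.41662 / 2 = 4.20831 years.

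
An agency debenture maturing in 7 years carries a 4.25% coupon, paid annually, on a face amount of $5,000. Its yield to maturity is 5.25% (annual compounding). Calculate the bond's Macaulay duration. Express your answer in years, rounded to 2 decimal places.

6.17 years

Periodic yield y = 0.0525. Discount each cash flow and weight by its year:
  t   CF        PV=CF/(1+0.0525)^t    t·PV
  1       212.50       201.9002       201.9002
  2       212.50       191.8292       383.6584
  3       212.50       182.2605       546.7816
  4       212.50       173.1691       692.6766
  5       212.50       164.5313       822.6563
  6       212.50       156.3242       937.9454
  7     5,212.50     3,643.2698    25,502.8888
  Σ                  4,713.2844    29,088.5072
Price P = Σ PV = 4,713.2844.
Macaulay duration = Σ(t·PV) / P = 29,088.5072 / 4,713.2844 = 6.17160 years.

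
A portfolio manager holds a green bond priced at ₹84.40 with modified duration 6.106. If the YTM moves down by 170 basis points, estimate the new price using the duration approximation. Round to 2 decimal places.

Duration approximation: ΔP/P ≈ -D_mod · Δy = -6.106 × (-0.017) = +0.103802.
New price ≈ 84.40 × (1 + 0.103802) = 93.1608888.

₹93.16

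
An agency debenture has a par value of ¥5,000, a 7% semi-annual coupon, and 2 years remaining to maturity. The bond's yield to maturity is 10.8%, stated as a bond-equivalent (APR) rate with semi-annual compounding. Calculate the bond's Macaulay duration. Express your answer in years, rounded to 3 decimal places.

Periodic yield y = 0.054. Discount each cash flow and weight by its period:
  t   CF        PV=CF/(1+0.054)^t    t·PV
  1       175.00       166.0342       166.0342
  2       175.00       157.5277       315.0553
  3       175.00       149.4570       448.3710
  4     5,175.00     4,193.2225    16,772.8901
  Σ                  4,666.2413    17,702.3506
Price P = Σ PV = 4,666.2413.
Macaulay duration = Σ(t·PV) / P = 17,702.3506 / 4,666.2413 = 3.79371 half-year periods.
In years: 3.79371 / 2 = 1.89685 years.

1.897 years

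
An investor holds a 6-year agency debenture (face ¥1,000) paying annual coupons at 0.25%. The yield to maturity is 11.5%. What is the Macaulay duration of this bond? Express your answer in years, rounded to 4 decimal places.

5.9447 years

Periodic yield y = 0.115. Discount each cash flow and weight by its year:
  t   CF        PV=CF/(1+0.115)^t    t·PV
  1         2.50         2.2422         2.2422
  2         2.50         2.0109         4.0218
  3         2.50         1.8035         5.4105
  4         2.50         1.6175         6.4699
  5         2.50         1.4507         7.2533
  6     1,002.50       521.7172     3,130.3034
  Σ                    530.8419     3,155.7010
Price P = Σ PV = 530.8419.
Macaulay duration = Σ(t·PV) / P = 3,155.7010 / 530.8419 = 5.94471 years.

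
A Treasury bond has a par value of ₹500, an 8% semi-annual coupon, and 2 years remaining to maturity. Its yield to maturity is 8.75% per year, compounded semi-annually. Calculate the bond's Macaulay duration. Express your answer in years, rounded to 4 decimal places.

Periodic yield y = 0.04375. Discount each cash flow and weight by its period:
  t   CF        PV=CF/(1+0.04375)^t    t·PV
  1        20.00        19.1617        19.1617
  2        20.00        18.3585        36.7170
  3        20.00        17.5890        52.7669
  4       520.00       438.1445     1,752.5781
  Σ                    493.2537     1,861.2237
Price P = Σ PV = 493.2537.
Macaulay duration = Σ(t·PV) / P = 1,861.2237 / 493.2537 = 3.77336 half-year periods.
In years: 3.77336 / 2 = 1.88668 years.

1.8867 years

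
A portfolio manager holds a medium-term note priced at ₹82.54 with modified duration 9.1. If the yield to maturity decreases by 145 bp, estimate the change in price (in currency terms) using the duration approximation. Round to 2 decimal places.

Duration approximation: ΔP/P ≈ -D_mod · Δy = -9.1 × (-0.0145) = +0.131950.
ΔP ≈ 82.54 × (+0.131950) = +10.891153.

+₹10.89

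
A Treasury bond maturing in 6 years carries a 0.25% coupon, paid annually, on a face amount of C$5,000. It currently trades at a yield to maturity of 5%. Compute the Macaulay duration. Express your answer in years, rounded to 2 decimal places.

Periodic yield y = 0.05. Discount each cash flow and weight by its year:
  t   CF        PV=CF/(1+0.05)^t    t·PV
  1        12.50        11.9048        11.9048
  2        12.50        11.3379        22.6757
  3        12.50        10.7980        32.3939
  4        12.50        10.2838        41.1351
  5        12.50         9.7941        48.9704
  6     5,012.50     3,740.4047    22,442.4281
  Σ                  3,794.5231    22,599.5080
Price P = Σ PV = 3,794.5231.
Macaulay duration = Σ(t·PV) / P = 22,599.5080 / 3,794.5231 = 5.95582 years.

5.96 years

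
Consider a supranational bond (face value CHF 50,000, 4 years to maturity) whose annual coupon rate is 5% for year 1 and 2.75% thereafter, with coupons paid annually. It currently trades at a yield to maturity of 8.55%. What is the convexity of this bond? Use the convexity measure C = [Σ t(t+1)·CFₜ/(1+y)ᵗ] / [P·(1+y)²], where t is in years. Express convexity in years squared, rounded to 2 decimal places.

15.62

With y = 0.0855:
  t   CF        PV=CF/(1+0.0855)^t    t·PV        t(t+1)·PV
  1     2,500.00     2,303.0861     2,303.0861       4,606.1723
  2     1,375.00     1,166.9253     2,333.8505       7,001.5516
  3     1,375.00     1,075.0118     3,225.0353      12,900.1411
  4    51,375.00    37,002.6241   148,010.4964     740,052.4818
  Σ                 41,547.6472   155,872.4683     764,560.3468
P = 41,547.6472.
Convexity = Σ t(t+1)·PV / [P·(1+y)²] = 764,560.3468 / (41,547.6472 × 1.178310) = 15.61729.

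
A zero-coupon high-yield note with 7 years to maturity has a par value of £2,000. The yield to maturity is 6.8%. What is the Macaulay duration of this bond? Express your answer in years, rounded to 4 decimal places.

7.0000 years

A zero-coupon bond has a single cash flow at maturity, so its Macaulay duration equals its maturity: 7 years.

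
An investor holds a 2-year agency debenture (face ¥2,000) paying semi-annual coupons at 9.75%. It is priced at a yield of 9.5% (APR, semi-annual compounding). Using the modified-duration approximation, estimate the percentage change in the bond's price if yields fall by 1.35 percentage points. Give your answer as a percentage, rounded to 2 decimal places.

Periodic yield y = 0.0475. Modified duration first:
  t   CF        PV=CF/(1+0.0475)^t    t·PV
  1        97.50        93.0788        93.0788
  2        97.50        88.8580       177.7160
  3        97.50        84.8286       254.4859
  4     2,097.50     1,742.1512     6,968.6048
  Σ                  2,008.9166     7,493.8855
P = 2,008.9166; D_Mac = 3.73031 half-year periods = 1.86516 yrs; D_mod = 1.86516/(1+0.0475) = 1.78058 yrs.
ΔP/P ≈ -D_mod · Δy = -1.78058 × (-0.0135) = +0.024038 = +2.4038%.

+2.40%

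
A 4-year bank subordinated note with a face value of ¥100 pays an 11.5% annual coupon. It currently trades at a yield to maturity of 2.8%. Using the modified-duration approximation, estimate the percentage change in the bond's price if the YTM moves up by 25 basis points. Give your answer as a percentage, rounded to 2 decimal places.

-0.85%

Periodic yield y = 0.028. Modified duration first:
  t   CF        PV=CF/(1+0.028)^t    t·PV
  1        11.50        11.1868        11.1868
  2        11.50        10.8821        21.7641
  3        11.50        10.5857        31.7570
  4       111.50        99.8395       399.3580
  Σ                    132.4940       464.0659
P = 132.4940; D_Mac = 3.50254 yrs; D_mod = 3.50254/(1+0.028) = 3.40714 yrs.
ΔP/P ≈ -D_mod · Δy = -3.40714 × (+0.0025) = -0.008518 = -0.8518%.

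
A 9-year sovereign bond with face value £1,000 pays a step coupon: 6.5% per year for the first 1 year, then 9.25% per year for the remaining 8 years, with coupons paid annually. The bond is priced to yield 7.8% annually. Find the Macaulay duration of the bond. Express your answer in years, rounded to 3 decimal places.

Periodic yield y = 0.078. Discount each cash flow and weight by its year:
  t   CF        PV=CF/(1+0.078)^t    t·PV
  1        65.00        60.2968        60.2968
  2        92.50        79.5984       159.1968
  3        92.50        73.8389       221.5168
  4        92.50        68.4962       273.9849
  5        92.50        63.5401       317.7005
  6        92.50        58.9426       353.6555
  7        92.50        54.6777       382.7440
  8        92.50        50.7214       405.7716
  9     1,092.50       555.7156     5,001.4405
  Σ                  1,065.8279     7,176.3075
Price P = Σ PV = 1,065.8279.
Macaulay duration = Σ(t·PV) / P = 7,176.3075 / 1,065.8279 = 6.73308 years.

6.733 years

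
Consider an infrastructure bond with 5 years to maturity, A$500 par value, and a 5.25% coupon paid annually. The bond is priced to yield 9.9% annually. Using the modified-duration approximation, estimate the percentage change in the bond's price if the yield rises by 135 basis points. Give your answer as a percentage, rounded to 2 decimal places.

Periodic yield y = 0.099. Modified duration first:
  t   CF        PV=CF/(1+0.099)^t    t·PV
  1        26.25        23.8854        23.8854
  2        26.25        21.7337        43.4674
  3        26.25        19.7759        59.3277
  4        26.25        17.9944        71.9778
  5       526.25       328.2492     1,641.2459
  Σ                    411.6386     1,839.9042
P = 411.6386; D_Mac = 4.46971 yrs; D_mod = 4.46971/(1+0.099) = 4.06707 yrs.
ΔP/P ≈ -D_mod · Δy = -4.06707 × (+0.0135) = -0.054905 = -5.4905%.

-5.49%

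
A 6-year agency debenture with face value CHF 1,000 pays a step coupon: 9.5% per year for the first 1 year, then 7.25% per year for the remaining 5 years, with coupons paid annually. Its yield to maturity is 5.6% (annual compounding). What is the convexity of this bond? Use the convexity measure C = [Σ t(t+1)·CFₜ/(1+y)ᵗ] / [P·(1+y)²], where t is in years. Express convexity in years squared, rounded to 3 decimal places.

With y = 0.056:
  t   CF        PV=CF/(1+0.056)^t    t·PV        t(t+1)·PV
  1        95.00        89.9621        89.9621         179.9242
  2        72.50        65.0145       130.0290         390.0869
  3        72.50        61.5668       184.7003         738.8010
  4        72.50        58.3018       233.2074       1,166.0370
  5        72.50        55.2101       276.0504       1,656.3025
  6     1,072.50       773.4171     4,640.5028      32,483.5198
  Σ                  1,103.4724     5,554.4520      36,614.6716
P = 1,103.4724.
Convexity = Σ t(t+1)·PV / [P·(1+y)²] = 36,614.6716 / (1,103.4724 × 1.115136) = 29.75540.

29.755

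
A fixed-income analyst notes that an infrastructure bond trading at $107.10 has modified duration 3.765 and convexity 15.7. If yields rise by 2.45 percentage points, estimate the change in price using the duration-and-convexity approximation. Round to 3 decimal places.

-$9.375

Duration effect: -D_mod·Δy = -3.765 × (+0.0245) = -0.0922425
Convexity effect: ½·C·(Δy)² = 0.5 × 15.7 × (0.0245)² = +0.0047119625
ΔP/P ≈ -0.0922425 + 0.0047119625 = -0.0875305375
ΔP ≈ 107.10 × (-0.0875305375) = -9.37452056625.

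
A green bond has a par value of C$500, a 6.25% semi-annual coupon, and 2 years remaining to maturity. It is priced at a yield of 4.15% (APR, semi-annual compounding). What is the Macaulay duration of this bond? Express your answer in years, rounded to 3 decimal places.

Periodic yield y = 0.02075. Discount each cash flow and weight by its period:
  t   CF        PV=CF/(1+0.02075)^t    t·PV
  1       15.625        15.3074        15.3074
  2       15.625        14.9962        29.9924
  3       15.625        14.6914        44.0741
  4      515.625       474.9593     1,899.8373
  Σ                    519.9542     1,989.2111
Price P = Σ PV = 519.9542.
Macaulay duration = Σ(t·PV) / P = 1,989.2111 / 519.9542 = 3.82574 half-year periods.
In years: 3.82574 / 2 = 1.91287 years.

1.913 years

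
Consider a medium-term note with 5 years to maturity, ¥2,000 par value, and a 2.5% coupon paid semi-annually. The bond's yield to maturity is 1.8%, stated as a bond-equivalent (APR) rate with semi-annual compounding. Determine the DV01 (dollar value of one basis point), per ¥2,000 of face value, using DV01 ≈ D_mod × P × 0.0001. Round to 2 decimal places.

¥0.97

Periodic yield y = 0.009.
  t   CF        PV=CF/(1+0.009)^t    t·PV
  1        25.00        24.7770        24.7770
  2        25.00        24.5560        49.1120
  3        25.00        24.3370        73.0109
  4        25.00        24.1199        96.4796
  5        25.00        23.9047       119.5237
  6        25.00        23.6915       142.1491
  7        25.00        23.4802       164.3614
  8        25.00        23.2708       186.1661
  9        25.00        23.0632       207.5688
  10    2,025.00     1,851.4559    18,514.5587
  Σ                  2,066.6562    19,577.7074
P = 2,066.6562; D_Mac = 9.47313 half-year periods = 4.73657 yrs; D_mod = 4.69432 yrs.
DV01 ≈ 4.69432 × 2,066.6562 × 0.0001 = 0.970154.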